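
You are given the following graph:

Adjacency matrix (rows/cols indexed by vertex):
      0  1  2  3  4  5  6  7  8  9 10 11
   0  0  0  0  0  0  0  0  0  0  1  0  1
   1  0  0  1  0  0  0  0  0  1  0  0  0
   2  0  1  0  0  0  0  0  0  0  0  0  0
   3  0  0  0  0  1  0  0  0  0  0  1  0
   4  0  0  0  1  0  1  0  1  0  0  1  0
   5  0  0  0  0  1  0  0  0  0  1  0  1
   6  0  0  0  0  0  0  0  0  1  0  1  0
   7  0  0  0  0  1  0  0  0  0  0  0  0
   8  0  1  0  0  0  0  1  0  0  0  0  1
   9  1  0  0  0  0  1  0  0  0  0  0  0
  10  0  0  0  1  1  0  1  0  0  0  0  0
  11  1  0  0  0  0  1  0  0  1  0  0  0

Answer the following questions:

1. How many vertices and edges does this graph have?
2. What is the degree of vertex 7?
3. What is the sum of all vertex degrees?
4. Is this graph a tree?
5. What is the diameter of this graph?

Count: 12 vertices, 14 edges.
Vertex 7 has neighbors [4], degree = 1.
Handshaking lemma: 2 * 14 = 28.
A tree on 12 vertices has 11 edges. This graph has 14 edges (3 extra). Not a tree.
Diameter (longest shortest path) = 6.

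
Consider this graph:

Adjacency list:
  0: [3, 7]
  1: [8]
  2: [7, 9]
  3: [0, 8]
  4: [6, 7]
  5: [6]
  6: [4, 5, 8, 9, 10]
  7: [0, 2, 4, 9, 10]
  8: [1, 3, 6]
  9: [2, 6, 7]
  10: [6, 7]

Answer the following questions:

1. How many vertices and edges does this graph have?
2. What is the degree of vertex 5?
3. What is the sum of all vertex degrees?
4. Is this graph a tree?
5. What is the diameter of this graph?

Count: 11 vertices, 14 edges.
Vertex 5 has neighbors [6], degree = 1.
Handshaking lemma: 2 * 14 = 28.
A tree on 11 vertices has 10 edges. This graph has 14 edges (4 extra). Not a tree.
Diameter (longest shortest path) = 4.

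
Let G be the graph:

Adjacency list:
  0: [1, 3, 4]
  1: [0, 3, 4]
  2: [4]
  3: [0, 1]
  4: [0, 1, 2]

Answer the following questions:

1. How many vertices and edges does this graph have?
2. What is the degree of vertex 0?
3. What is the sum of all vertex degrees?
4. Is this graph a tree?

Count: 5 vertices, 6 edges.
Vertex 0 has neighbors [1, 3, 4], degree = 3.
Handshaking lemma: 2 * 6 = 12.
A tree on 5 vertices has 4 edges. This graph has 6 edges (2 extra). Not a tree.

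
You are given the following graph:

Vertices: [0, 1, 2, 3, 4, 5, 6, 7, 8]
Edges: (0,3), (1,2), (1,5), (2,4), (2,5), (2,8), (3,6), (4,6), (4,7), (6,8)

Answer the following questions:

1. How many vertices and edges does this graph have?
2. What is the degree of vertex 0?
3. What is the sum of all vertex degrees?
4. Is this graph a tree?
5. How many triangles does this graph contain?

Count: 9 vertices, 10 edges.
Vertex 0 has neighbors [3], degree = 1.
Handshaking lemma: 2 * 10 = 20.
A tree on 9 vertices has 8 edges. This graph has 10 edges (2 extra). Not a tree.
Number of triangles = 1.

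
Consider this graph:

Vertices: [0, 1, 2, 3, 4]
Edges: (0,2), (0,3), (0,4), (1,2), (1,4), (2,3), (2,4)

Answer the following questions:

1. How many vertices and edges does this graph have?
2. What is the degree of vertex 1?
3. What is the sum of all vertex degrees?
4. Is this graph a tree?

Count: 5 vertices, 7 edges.
Vertex 1 has neighbors [2, 4], degree = 2.
Handshaking lemma: 2 * 7 = 14.
A tree on 5 vertices has 4 edges. This graph has 7 edges (3 extra). Not a tree.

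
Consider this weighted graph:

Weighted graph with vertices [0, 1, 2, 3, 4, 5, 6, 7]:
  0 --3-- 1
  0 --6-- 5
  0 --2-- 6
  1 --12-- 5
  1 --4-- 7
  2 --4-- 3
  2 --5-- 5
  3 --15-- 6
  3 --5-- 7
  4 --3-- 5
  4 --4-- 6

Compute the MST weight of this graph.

Applying Kruskal's algorithm (sort edges by weight, add if no cycle):
  Add (0,6) w=2
  Add (0,1) w=3
  Add (4,5) w=3
  Add (1,7) w=4
  Add (2,3) w=4
  Add (4,6) w=4
  Add (2,5) w=5
  Skip (3,7) w=5 (creates cycle)
  Skip (0,5) w=6 (creates cycle)
  Skip (1,5) w=12 (creates cycle)
  Skip (3,6) w=15 (creates cycle)
MST weight = 25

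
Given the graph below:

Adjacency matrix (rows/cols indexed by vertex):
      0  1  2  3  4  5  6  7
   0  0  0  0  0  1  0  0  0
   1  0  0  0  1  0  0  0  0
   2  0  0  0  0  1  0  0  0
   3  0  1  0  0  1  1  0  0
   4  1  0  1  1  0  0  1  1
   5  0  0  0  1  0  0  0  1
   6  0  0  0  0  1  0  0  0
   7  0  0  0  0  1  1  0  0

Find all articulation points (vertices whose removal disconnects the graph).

An articulation point is a vertex whose removal disconnects the graph.
Articulation points: [3, 4]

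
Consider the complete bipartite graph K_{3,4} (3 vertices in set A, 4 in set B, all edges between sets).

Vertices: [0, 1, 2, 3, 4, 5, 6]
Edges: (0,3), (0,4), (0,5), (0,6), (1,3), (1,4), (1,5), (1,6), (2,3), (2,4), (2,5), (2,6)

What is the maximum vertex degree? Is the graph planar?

Set-A vertices have degree 4; set-B vertices have degree 3. Maximum degree = max(3,4) = 4.
K_{3,4} contains K_{3,3} as a subgraph (since both sides have >= 3 vertices); by Kuratowski's theorem it is not planar.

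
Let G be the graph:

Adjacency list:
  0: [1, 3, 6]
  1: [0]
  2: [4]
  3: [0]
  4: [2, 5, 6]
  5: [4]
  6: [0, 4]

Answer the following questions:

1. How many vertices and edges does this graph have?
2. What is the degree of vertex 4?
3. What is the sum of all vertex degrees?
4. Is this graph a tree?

Count: 7 vertices, 6 edges.
Vertex 4 has neighbors [2, 5, 6], degree = 3.
Handshaking lemma: 2 * 6 = 12.
A graph is a tree iff it is connected and has exactly n-1 edges. This graph is connected (all 7 vertices in one component) and has 7-1 = 6 edges. It is a tree.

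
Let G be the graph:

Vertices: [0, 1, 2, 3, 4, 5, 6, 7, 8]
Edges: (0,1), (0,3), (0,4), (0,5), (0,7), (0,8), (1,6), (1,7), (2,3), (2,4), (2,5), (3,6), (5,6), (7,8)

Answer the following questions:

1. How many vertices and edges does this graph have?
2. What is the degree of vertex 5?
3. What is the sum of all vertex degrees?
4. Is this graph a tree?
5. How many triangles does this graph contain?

Count: 9 vertices, 14 edges.
Vertex 5 has neighbors [0, 2, 6], degree = 3.
Handshaking lemma: 2 * 14 = 28.
A tree on 9 vertices has 8 edges. This graph has 14 edges (6 extra). Not a tree.
Number of triangles = 2.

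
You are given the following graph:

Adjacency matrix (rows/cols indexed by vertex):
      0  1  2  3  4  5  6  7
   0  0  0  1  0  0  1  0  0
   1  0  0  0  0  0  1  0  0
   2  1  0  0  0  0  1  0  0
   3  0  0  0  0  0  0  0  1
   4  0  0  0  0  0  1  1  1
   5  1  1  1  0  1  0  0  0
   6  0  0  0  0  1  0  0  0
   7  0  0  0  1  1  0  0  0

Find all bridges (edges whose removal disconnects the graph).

A bridge is an edge whose removal increases the number of connected components.
Bridges found: (1,5), (3,7), (4,5), (4,6), (4,7)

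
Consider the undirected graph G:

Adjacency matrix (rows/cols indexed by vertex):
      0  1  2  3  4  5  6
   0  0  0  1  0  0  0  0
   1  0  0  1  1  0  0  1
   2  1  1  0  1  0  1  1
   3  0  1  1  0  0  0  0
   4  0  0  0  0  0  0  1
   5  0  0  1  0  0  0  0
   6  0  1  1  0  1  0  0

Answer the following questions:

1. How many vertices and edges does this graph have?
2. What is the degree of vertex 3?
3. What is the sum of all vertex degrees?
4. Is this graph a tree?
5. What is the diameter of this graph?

Count: 7 vertices, 8 edges.
Vertex 3 has neighbors [1, 2], degree = 2.
Handshaking lemma: 2 * 8 = 16.
A tree on 7 vertices has 6 edges. This graph has 8 edges (2 extra). Not a tree.
Diameter (longest shortest path) = 3.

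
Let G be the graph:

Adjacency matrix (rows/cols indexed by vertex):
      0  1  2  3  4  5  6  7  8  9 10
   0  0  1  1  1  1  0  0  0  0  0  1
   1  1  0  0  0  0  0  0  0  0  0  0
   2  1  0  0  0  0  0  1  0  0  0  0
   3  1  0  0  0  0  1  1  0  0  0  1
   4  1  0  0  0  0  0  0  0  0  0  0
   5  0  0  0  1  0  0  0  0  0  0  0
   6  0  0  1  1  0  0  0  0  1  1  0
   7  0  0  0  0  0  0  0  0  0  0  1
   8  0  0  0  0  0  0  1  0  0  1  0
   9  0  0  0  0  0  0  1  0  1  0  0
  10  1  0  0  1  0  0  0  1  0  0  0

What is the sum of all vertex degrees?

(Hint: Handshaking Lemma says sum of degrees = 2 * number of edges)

Count edges: 13 edges.
By Handshaking Lemma: sum of degrees = 2 * 13 = 26.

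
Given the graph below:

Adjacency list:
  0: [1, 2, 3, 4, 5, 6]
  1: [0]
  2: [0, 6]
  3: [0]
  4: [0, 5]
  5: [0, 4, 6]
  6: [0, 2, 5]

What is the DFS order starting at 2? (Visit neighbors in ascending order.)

DFS from vertex 2 (neighbors processed in ascending order):
Visit order: 2, 0, 1, 3, 4, 5, 6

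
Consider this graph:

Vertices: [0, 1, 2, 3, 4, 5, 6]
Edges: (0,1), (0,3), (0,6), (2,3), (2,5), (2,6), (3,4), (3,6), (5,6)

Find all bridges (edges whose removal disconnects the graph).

A bridge is an edge whose removal increases the number of connected components.
Bridges found: (0,1), (3,4)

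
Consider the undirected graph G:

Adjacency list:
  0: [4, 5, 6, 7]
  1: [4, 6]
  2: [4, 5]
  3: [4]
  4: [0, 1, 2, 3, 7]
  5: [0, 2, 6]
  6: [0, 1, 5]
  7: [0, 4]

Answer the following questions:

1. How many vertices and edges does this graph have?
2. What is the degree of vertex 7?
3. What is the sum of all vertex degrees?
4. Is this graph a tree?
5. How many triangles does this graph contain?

Count: 8 vertices, 11 edges.
Vertex 7 has neighbors [0, 4], degree = 2.
Handshaking lemma: 2 * 11 = 22.
A tree on 8 vertices has 7 edges. This graph has 11 edges (4 extra). Not a tree.
Number of triangles = 2.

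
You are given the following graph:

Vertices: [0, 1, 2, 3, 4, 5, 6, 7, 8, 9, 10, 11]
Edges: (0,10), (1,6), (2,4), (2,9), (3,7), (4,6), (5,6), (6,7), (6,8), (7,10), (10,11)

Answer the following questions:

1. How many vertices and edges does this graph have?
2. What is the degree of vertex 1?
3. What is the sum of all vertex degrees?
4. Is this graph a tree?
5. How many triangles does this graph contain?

Count: 12 vertices, 11 edges.
Vertex 1 has neighbors [6], degree = 1.
Handshaking lemma: 2 * 11 = 22.
A graph is a tree iff it is connected and has exactly n-1 edges. This graph is connected (all 12 vertices in one component) and has 12-1 = 11 edges. It is a tree.
Number of triangles = 0.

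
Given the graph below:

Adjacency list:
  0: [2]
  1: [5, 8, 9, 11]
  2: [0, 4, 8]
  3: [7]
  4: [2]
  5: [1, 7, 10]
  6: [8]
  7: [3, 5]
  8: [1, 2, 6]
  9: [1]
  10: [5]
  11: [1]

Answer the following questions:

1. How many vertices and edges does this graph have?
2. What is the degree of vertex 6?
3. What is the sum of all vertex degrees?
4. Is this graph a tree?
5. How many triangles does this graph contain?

Count: 12 vertices, 11 edges.
Vertex 6 has neighbors [8], degree = 1.
Handshaking lemma: 2 * 11 = 22.
A graph is a tree iff it is connected and has exactly n-1 edges. This graph is connected (all 12 vertices in one component) and has 12-1 = 11 edges. It is a tree.
Number of triangles = 0.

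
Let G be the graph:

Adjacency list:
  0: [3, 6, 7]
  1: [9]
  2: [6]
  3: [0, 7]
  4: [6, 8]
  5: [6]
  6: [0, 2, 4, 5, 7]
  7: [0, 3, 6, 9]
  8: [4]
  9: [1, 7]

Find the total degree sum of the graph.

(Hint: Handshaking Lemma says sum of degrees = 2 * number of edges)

Count edges: 11 edges.
By Handshaking Lemma: sum of degrees = 2 * 11 = 22.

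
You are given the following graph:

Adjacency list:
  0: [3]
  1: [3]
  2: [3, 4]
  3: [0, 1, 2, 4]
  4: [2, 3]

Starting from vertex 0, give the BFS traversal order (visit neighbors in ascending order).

BFS from vertex 0 (neighbors processed in ascending order):
Visit order: 0, 3, 1, 2, 4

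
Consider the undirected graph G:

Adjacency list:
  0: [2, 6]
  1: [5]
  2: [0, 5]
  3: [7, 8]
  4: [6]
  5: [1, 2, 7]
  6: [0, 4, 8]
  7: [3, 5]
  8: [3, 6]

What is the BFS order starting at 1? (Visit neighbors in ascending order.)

BFS from vertex 1 (neighbors processed in ascending order):
Visit order: 1, 5, 2, 7, 0, 3, 6, 8, 4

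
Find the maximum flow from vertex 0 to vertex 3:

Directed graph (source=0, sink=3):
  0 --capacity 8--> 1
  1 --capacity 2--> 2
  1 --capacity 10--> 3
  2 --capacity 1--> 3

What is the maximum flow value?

Computing max flow:
  Flow on (0->1): 8/8
  Flow on (1->3): 8/10
Maximum flow = 8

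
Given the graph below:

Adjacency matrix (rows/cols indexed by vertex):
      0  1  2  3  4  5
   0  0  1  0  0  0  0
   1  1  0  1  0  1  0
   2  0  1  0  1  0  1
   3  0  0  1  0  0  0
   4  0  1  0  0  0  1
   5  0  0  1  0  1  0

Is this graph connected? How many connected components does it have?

Checking connectivity: the graph has 1 connected component(s).
All vertices are reachable from each other. The graph IS connected.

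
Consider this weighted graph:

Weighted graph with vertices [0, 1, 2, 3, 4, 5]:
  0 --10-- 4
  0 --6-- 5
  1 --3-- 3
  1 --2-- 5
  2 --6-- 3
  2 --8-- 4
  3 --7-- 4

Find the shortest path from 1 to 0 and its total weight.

Using Dijkstra's algorithm from vertex 1:
Shortest path: 1 -> 5 -> 0
Total weight: 2 + 6 = 8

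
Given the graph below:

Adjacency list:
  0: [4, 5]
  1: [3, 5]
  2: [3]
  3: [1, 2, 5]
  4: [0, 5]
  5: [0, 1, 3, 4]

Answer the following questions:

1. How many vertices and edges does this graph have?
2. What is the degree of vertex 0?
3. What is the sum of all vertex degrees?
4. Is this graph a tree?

Count: 6 vertices, 7 edges.
Vertex 0 has neighbors [4, 5], degree = 2.
Handshaking lemma: 2 * 7 = 14.
A tree on 6 vertices has 5 edges. This graph has 7 edges (2 extra). Not a tree.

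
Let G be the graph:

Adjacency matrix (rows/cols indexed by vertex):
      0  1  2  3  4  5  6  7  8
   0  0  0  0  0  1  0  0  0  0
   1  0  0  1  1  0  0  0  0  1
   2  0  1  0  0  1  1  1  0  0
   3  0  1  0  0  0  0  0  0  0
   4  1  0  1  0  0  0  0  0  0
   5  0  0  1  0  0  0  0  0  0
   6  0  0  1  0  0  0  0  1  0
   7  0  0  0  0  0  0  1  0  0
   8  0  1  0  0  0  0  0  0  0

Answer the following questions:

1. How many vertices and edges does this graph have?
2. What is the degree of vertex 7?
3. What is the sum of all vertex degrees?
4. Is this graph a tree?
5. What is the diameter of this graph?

Count: 9 vertices, 8 edges.
Vertex 7 has neighbors [6], degree = 1.
Handshaking lemma: 2 * 8 = 16.
A graph is a tree iff it is connected and has exactly n-1 edges. This graph is connected (all 9 vertices in one component) and has 9-1 = 8 edges. It is a tree.
Diameter (longest shortest path) = 4.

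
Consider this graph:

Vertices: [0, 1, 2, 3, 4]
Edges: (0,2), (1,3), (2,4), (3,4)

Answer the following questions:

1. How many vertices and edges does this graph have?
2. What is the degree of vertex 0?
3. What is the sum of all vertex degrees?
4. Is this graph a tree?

Count: 5 vertices, 4 edges.
Vertex 0 has neighbors [2], degree = 1.
Handshaking lemma: 2 * 4 = 8.
A graph is a tree iff it is connected and has exactly n-1 edges. This graph is connected (all 5 vertices in one component) and has 5-1 = 4 edges. It is a tree.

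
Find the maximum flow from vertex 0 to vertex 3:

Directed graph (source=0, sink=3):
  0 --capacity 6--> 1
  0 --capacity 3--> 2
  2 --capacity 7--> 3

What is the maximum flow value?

Computing max flow:
  Flow on (0->2): 3/3
  Flow on (2->3): 3/7
Maximum flow = 3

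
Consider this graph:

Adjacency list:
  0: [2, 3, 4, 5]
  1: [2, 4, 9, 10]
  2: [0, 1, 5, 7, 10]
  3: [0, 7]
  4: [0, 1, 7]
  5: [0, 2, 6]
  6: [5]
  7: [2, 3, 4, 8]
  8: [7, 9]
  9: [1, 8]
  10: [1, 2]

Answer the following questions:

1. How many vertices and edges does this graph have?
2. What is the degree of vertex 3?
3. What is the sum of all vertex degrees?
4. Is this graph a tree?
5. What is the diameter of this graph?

Count: 11 vertices, 16 edges.
Vertex 3 has neighbors [0, 7], degree = 2.
Handshaking lemma: 2 * 16 = 32.
A tree on 11 vertices has 10 edges. This graph has 16 edges (6 extra). Not a tree.
Diameter (longest shortest path) = 4.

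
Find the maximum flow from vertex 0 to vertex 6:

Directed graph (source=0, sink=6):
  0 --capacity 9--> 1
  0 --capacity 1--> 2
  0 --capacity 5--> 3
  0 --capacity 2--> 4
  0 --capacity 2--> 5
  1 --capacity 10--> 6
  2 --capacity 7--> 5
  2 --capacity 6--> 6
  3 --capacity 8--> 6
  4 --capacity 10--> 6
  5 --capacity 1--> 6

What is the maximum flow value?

Computing max flow:
  Flow on (0->1): 9/9
  Flow on (0->2): 1/1
  Flow on (0->3): 5/5
  Flow on (0->4): 2/2
  Flow on (0->5): 1/2
  Flow on (1->6): 9/10
  Flow on (2->6): 1/6
  Flow on (3->6): 5/8
  Flow on (4->6): 2/10
  Flow on (5->6): 1/1
Maximum flow = 18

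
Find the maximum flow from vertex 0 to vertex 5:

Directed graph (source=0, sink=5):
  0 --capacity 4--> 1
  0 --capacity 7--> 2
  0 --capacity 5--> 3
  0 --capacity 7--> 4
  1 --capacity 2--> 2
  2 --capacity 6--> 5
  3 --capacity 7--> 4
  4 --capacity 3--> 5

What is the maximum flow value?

Computing max flow:
  Flow on (0->1): 2/4
  Flow on (0->2): 4/7
  Flow on (0->4): 3/7
  Flow on (1->2): 2/2
  Flow on (2->5): 6/6
  Flow on (4->5): 3/3
Maximum flow = 9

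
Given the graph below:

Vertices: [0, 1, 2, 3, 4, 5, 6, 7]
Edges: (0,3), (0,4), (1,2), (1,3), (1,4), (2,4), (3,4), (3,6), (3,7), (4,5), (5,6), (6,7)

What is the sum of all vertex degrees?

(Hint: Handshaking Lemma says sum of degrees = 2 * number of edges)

Count edges: 12 edges.
By Handshaking Lemma: sum of degrees = 2 * 12 = 24.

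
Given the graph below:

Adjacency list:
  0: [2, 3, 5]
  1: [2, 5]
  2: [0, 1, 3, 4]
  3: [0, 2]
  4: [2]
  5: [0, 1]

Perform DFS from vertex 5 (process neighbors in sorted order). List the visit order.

DFS from vertex 5 (neighbors processed in ascending order):
Visit order: 5, 0, 2, 1, 3, 4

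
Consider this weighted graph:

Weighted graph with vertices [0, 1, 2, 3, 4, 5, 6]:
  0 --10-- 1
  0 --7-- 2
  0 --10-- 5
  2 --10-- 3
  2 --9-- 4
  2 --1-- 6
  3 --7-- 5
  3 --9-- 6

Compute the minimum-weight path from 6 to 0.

Using Dijkstra's algorithm from vertex 6:
Shortest path: 6 -> 2 -> 0
Total weight: 1 + 7 = 8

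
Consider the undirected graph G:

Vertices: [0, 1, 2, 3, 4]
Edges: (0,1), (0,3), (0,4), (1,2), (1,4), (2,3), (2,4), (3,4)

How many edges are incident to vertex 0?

Vertex 0 has neighbors [1, 3, 4], so deg(0) = 3.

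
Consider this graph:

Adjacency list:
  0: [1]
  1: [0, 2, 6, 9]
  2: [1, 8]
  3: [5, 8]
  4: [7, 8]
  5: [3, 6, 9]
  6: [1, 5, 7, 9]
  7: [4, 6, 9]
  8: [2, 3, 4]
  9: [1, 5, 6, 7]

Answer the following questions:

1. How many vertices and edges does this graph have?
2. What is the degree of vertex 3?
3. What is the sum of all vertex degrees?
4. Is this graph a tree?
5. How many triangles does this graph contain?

Count: 10 vertices, 14 edges.
Vertex 3 has neighbors [5, 8], degree = 2.
Handshaking lemma: 2 * 14 = 28.
A tree on 10 vertices has 9 edges. This graph has 14 edges (5 extra). Not a tree.
Number of triangles = 3.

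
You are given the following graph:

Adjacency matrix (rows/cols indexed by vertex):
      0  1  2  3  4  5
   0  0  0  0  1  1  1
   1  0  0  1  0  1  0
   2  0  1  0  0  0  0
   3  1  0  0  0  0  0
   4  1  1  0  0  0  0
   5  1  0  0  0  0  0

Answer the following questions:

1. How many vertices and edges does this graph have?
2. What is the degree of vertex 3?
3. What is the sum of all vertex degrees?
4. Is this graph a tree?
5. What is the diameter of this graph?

Count: 6 vertices, 5 edges.
Vertex 3 has neighbors [0], degree = 1.
Handshaking lemma: 2 * 5 = 10.
A graph is a tree iff it is connected and has exactly n-1 edges. This graph is connected (all 6 vertices in one component) and has 6-1 = 5 edges. It is a tree.
Diameter (longest shortest path) = 4.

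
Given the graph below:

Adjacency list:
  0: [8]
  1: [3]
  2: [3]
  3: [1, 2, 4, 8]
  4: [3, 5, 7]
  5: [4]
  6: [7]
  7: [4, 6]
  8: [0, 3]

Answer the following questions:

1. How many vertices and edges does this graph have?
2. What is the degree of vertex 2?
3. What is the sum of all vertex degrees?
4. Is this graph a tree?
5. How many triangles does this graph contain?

Count: 9 vertices, 8 edges.
Vertex 2 has neighbors [3], degree = 1.
Handshaking lemma: 2 * 8 = 16.
A graph is a tree iff it is connected and has exactly n-1 edges. This graph is connected (all 9 vertices in one component) and has 9-1 = 8 edges. It is a tree.
Number of triangles = 0.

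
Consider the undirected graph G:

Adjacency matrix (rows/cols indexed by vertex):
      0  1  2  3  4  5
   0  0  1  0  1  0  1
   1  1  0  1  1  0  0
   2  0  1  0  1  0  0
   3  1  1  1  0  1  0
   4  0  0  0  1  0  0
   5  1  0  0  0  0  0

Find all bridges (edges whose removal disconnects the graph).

A bridge is an edge whose removal increases the number of connected components.
Bridges found: (0,5), (3,4)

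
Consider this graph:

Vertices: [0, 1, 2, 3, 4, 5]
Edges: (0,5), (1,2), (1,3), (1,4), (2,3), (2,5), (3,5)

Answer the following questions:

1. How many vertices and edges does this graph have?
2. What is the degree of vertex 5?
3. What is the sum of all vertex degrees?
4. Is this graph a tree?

Count: 6 vertices, 7 edges.
Vertex 5 has neighbors [0, 2, 3], degree = 3.
Handshaking lemma: 2 * 7 = 14.
A tree on 6 vertices has 5 edges. This graph has 7 edges (2 extra). Not a tree.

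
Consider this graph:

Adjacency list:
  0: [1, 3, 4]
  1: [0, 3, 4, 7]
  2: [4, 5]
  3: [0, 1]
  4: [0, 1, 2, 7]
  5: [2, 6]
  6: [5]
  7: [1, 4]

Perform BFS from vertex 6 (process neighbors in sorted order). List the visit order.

BFS from vertex 6 (neighbors processed in ascending order):
Visit order: 6, 5, 2, 4, 0, 1, 7, 3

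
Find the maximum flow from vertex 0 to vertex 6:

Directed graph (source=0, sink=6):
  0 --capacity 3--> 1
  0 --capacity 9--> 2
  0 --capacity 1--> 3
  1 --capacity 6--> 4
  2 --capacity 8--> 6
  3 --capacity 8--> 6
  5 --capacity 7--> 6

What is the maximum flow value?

Computing max flow:
  Flow on (0->2): 8/9
  Flow on (0->3): 1/1
  Flow on (2->6): 8/8
  Flow on (3->6): 1/8
Maximum flow = 9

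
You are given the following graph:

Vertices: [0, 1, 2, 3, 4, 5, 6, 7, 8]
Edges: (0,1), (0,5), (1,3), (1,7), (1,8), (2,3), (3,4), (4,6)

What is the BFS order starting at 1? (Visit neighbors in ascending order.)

BFS from vertex 1 (neighbors processed in ascending order):
Visit order: 1, 0, 3, 7, 8, 5, 2, 4, 6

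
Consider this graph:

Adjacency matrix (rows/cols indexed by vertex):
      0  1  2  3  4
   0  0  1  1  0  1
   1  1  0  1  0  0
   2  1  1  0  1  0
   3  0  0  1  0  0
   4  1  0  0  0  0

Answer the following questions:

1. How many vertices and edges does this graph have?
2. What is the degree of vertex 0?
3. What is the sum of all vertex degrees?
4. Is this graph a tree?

Count: 5 vertices, 5 edges.
Vertex 0 has neighbors [1, 2, 4], degree = 3.
Handshaking lemma: 2 * 5 = 10.
A tree on 5 vertices has 4 edges. This graph has 5 edges (1 extra). Not a tree.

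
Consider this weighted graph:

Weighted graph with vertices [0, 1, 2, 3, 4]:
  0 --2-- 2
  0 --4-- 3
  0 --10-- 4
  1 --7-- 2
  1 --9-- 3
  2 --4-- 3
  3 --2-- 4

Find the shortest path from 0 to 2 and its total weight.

Using Dijkstra's algorithm from vertex 0:
Shortest path: 0 -> 2
Total weight: 2 = 2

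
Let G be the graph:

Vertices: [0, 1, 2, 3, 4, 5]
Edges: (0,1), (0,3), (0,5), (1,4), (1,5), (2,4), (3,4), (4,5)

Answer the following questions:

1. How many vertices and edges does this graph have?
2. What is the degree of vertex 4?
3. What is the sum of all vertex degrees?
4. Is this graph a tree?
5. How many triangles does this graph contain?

Count: 6 vertices, 8 edges.
Vertex 4 has neighbors [1, 2, 3, 5], degree = 4.
Handshaking lemma: 2 * 8 = 16.
A tree on 6 vertices has 5 edges. This graph has 8 edges (3 extra). Not a tree.
Number of triangles = 2.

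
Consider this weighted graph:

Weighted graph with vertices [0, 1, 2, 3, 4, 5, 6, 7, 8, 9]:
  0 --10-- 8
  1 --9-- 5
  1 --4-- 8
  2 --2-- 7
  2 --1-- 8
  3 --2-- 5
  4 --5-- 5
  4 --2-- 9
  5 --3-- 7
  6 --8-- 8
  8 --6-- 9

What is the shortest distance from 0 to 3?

Using Dijkstra's algorithm from vertex 0:
Shortest path: 0 -> 8 -> 2 -> 7 -> 5 -> 3
Total weight: 10 + 1 + 2 + 3 + 2 = 18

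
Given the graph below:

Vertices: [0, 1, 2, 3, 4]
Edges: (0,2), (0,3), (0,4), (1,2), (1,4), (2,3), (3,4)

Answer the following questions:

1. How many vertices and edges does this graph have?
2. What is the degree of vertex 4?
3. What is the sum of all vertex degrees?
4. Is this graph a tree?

Count: 5 vertices, 7 edges.
Vertex 4 has neighbors [0, 1, 3], degree = 3.
Handshaking lemma: 2 * 7 = 14.
A tree on 5 vertices has 4 edges. This graph has 7 edges (3 extra). Not a tree.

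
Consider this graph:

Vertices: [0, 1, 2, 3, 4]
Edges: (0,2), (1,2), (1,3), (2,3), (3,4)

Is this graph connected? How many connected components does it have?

Checking connectivity: the graph has 1 connected component(s).
All vertices are reachable from each other. The graph IS connected.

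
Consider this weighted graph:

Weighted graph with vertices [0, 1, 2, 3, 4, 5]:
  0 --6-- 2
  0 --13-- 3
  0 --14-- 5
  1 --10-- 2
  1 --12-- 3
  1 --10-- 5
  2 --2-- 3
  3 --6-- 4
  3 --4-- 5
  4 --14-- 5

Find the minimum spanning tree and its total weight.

Applying Kruskal's algorithm (sort edges by weight, add if no cycle):
  Add (2,3) w=2
  Add (3,5) w=4
  Add (0,2) w=6
  Add (3,4) w=6
  Add (1,5) w=10
  Skip (1,2) w=10 (creates cycle)
  Skip (1,3) w=12 (creates cycle)
  Skip (0,3) w=13 (creates cycle)
  Skip (0,5) w=14 (creates cycle)
  Skip (4,5) w=14 (creates cycle)
MST weight = 28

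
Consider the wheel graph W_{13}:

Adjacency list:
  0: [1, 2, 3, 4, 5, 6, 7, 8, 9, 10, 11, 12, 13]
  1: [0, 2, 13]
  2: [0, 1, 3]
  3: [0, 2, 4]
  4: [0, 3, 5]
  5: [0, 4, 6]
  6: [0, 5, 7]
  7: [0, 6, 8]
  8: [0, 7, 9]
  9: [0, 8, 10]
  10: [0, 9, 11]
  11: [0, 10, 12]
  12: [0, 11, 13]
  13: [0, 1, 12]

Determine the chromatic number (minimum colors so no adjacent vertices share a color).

W_{13} = C_{13} plus a hub adjacent to every cycle vertex.
The outer cycle needs 3 colors (odd cycle); the hub is adjacent to all of them so needs a fresh color.
Chromatic number = 3 + 1 = 4.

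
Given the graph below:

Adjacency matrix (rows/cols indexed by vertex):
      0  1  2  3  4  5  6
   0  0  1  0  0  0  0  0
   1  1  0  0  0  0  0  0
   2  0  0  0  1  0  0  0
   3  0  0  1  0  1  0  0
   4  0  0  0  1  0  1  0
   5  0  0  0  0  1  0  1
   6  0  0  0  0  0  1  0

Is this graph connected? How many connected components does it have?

Checking connectivity: the graph has 2 connected component(s).
Components: [[0, 1], [2, 3, 4, 5, 6]]. The graph is NOT connected.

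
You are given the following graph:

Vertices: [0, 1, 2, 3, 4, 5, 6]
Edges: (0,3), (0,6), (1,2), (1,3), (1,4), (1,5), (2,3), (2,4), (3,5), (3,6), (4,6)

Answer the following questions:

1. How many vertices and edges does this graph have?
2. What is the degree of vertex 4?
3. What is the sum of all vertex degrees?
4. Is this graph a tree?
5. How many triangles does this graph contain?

Count: 7 vertices, 11 edges.
Vertex 4 has neighbors [1, 2, 6], degree = 3.
Handshaking lemma: 2 * 11 = 22.
A tree on 7 vertices has 6 edges. This graph has 11 edges (5 extra). Not a tree.
Number of triangles = 4.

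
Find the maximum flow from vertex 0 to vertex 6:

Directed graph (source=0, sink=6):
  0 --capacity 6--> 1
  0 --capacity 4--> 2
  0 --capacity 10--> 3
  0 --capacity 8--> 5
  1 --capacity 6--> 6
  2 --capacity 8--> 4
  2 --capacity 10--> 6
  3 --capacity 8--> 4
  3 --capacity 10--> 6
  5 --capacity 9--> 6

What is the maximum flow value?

Computing max flow:
  Flow on (0->1): 6/6
  Flow on (0->2): 4/4
  Flow on (0->3): 10/10
  Flow on (0->5): 8/8
  Flow on (1->6): 6/6
  Flow on (2->6): 4/10
  Flow on (3->6): 10/10
  Flow on (5->6): 8/9
Maximum flow = 28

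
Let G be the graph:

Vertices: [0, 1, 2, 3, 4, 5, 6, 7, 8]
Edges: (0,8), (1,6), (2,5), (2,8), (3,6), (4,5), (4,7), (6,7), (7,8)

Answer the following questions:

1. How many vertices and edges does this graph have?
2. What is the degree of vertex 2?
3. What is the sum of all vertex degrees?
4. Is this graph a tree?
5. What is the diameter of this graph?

Count: 9 vertices, 9 edges.
Vertex 2 has neighbors [5, 8], degree = 2.
Handshaking lemma: 2 * 9 = 18.
A tree on 9 vertices has 8 edges. This graph has 9 edges (1 extra). Not a tree.
Diameter (longest shortest path) = 4.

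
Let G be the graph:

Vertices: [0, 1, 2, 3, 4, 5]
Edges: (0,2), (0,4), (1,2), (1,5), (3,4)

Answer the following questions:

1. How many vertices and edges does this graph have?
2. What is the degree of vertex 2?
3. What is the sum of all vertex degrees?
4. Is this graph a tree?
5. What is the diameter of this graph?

Count: 6 vertices, 5 edges.
Vertex 2 has neighbors [0, 1], degree = 2.
Handshaking lemma: 2 * 5 = 10.
A graph is a tree iff it is connected and has exactly n-1 edges. This graph is connected (all 6 vertices in one component) and has 6-1 = 5 edges. It is a tree.
Diameter (longest shortest path) = 5.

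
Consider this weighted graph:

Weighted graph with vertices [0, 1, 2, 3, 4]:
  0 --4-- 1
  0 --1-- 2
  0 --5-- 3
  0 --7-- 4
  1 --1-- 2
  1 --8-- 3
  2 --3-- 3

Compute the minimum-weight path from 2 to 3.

Using Dijkstra's algorithm from vertex 2:
Shortest path: 2 -> 3
Total weight: 3 = 3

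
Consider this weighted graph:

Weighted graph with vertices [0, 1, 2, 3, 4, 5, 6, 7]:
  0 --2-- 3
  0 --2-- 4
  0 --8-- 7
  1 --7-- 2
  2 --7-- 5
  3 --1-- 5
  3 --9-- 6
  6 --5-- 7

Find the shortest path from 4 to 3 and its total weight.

Using Dijkstra's algorithm from vertex 4:
Shortest path: 4 -> 0 -> 3
Total weight: 2 + 2 = 4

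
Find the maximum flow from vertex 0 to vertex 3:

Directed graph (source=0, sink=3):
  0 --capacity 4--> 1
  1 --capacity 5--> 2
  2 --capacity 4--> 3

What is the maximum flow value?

Computing max flow:
  Flow on (0->1): 4/4
  Flow on (1->2): 4/5
  Flow on (2->3): 4/4
Maximum flow = 4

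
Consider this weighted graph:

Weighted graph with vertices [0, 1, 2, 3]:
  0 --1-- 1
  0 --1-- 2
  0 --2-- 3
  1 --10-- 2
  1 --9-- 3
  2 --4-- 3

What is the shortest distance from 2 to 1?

Using Dijkstra's algorithm from vertex 2:
Shortest path: 2 -> 0 -> 1
Total weight: 1 + 1 = 2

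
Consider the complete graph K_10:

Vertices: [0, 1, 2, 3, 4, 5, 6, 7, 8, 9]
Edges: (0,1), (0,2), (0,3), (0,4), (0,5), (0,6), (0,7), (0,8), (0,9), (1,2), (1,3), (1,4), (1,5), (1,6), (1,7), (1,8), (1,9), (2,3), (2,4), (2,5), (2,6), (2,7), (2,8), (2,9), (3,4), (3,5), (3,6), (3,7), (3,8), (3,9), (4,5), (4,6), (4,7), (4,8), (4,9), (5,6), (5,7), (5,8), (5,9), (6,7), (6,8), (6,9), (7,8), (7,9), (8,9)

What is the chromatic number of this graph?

In K_10, every vertex is adjacent to every other vertex.
Each vertex needs a unique color.
Chromatic number = 10.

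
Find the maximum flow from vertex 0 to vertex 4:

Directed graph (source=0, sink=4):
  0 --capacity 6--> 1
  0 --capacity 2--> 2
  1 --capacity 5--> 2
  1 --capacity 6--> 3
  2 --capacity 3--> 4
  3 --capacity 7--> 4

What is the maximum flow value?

Computing max flow:
  Flow on (0->1): 6/6
  Flow on (0->2): 2/2
  Flow on (1->2): 1/5
  Flow on (1->3): 5/6
  Flow on (2->4): 3/3
  Flow on (3->4): 5/7
Maximum flow = 8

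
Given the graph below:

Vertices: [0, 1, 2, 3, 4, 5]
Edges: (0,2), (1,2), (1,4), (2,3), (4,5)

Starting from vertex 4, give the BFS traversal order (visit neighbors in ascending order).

BFS from vertex 4 (neighbors processed in ascending order):
Visit order: 4, 1, 5, 2, 0, 3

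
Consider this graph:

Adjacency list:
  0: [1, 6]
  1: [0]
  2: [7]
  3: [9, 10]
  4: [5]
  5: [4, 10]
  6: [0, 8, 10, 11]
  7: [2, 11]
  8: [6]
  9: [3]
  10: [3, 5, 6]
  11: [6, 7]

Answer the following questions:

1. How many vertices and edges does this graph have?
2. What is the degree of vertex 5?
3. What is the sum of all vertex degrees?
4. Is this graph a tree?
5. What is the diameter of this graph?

Count: 12 vertices, 11 edges.
Vertex 5 has neighbors [4, 10], degree = 2.
Handshaking lemma: 2 * 11 = 22.
A graph is a tree iff it is connected and has exactly n-1 edges. This graph is connected (all 12 vertices in one component) and has 12-1 = 11 edges. It is a tree.
Diameter (longest shortest path) = 6.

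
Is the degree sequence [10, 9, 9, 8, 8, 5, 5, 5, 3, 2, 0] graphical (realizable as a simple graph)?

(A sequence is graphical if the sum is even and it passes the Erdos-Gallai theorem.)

Sum of degrees = 64. Sum is even but fails Erdos-Gallai. The sequence is NOT graphical.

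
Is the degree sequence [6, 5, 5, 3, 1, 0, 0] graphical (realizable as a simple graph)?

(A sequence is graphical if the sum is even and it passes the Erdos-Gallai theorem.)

Sum of degrees = 20. Sum is even but fails Erdos-Gallai. The sequence is NOT graphical.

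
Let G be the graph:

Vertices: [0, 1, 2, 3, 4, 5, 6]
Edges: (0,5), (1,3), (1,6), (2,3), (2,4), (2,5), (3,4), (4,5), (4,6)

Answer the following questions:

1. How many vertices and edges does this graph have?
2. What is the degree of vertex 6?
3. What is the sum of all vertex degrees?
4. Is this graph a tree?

Count: 7 vertices, 9 edges.
Vertex 6 has neighbors [1, 4], degree = 2.
Handshaking lemma: 2 * 9 = 18.
A tree on 7 vertices has 6 edges. This graph has 9 edges (3 extra). Not a tree.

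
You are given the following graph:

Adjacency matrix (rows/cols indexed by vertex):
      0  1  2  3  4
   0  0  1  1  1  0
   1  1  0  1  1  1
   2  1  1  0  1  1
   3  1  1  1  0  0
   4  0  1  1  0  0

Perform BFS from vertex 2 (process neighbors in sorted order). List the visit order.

BFS from vertex 2 (neighbors processed in ascending order):
Visit order: 2, 0, 1, 3, 4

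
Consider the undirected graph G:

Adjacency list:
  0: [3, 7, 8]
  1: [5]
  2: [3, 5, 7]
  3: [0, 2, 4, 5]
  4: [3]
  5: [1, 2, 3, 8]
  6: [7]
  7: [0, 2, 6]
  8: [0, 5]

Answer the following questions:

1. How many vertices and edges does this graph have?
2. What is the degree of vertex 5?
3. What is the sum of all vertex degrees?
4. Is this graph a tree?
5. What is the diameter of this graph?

Count: 9 vertices, 11 edges.
Vertex 5 has neighbors [1, 2, 3, 8], degree = 4.
Handshaking lemma: 2 * 11 = 22.
A tree on 9 vertices has 8 edges. This graph has 11 edges (3 extra). Not a tree.
Diameter (longest shortest path) = 4.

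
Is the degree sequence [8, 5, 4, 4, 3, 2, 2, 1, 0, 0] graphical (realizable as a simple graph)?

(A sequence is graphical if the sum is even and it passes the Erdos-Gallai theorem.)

Sum of degrees = 29. Sum is odd, so the sequence is NOT graphical.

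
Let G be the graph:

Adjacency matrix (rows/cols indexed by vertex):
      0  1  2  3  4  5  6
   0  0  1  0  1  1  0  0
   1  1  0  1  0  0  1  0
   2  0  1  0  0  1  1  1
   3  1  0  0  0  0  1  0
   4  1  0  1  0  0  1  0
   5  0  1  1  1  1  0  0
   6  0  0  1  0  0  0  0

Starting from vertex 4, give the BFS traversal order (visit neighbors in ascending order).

BFS from vertex 4 (neighbors processed in ascending order):
Visit order: 4, 0, 2, 5, 1, 3, 6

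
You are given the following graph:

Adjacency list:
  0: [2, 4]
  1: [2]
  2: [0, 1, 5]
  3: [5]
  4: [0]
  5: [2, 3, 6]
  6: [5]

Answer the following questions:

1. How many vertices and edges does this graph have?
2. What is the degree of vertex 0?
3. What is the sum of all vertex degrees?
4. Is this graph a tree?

Count: 7 vertices, 6 edges.
Vertex 0 has neighbors [2, 4], degree = 2.
Handshaking lemma: 2 * 6 = 12.
A graph is a tree iff it is connected and has exactly n-1 edges. This graph is connected (all 7 vertices in one component) and has 7-1 = 6 edges. It is a tree.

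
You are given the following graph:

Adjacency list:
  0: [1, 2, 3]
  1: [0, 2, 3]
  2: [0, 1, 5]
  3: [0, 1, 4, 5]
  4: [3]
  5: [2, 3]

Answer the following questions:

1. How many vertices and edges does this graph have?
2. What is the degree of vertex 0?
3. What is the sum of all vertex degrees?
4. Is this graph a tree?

Count: 6 vertices, 8 edges.
Vertex 0 has neighbors [1, 2, 3], degree = 3.
Handshaking lemma: 2 * 8 = 16.
A tree on 6 vertices has 5 edges. This graph has 8 edges (3 extra). Not a tree.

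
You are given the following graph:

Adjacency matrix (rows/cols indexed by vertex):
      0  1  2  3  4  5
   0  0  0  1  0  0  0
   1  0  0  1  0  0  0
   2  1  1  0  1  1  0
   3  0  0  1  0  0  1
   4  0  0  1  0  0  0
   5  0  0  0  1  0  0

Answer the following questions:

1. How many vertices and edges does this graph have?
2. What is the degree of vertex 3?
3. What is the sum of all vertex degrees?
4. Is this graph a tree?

Count: 6 vertices, 5 edges.
Vertex 3 has neighbors [2, 5], degree = 2.
Handshaking lemma: 2 * 5 = 10.
A graph is a tree iff it is connected and has exactly n-1 edges. This graph is connected (all 6 vertices in one component) and has 6-1 = 5 edges. It is a tree.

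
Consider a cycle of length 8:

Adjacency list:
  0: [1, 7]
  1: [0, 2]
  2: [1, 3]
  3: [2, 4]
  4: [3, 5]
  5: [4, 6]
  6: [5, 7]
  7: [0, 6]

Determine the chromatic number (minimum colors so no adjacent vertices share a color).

This is an even cycle (C_8). Even cycles are bipartite.
Chromatic number = 2.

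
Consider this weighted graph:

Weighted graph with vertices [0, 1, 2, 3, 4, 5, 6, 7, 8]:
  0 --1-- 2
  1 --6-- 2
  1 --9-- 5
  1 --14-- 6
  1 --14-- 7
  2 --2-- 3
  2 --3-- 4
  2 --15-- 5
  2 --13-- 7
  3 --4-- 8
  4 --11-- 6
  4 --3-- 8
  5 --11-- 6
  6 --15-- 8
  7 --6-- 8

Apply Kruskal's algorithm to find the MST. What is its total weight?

Applying Kruskal's algorithm (sort edges by weight, add if no cycle):
  Add (0,2) w=1
  Add (2,3) w=2
  Add (2,4) w=3
  Add (4,8) w=3
  Skip (3,8) w=4 (creates cycle)
  Add (1,2) w=6
  Add (7,8) w=6
  Add (1,5) w=9
  Add (4,6) w=11
  Skip (5,6) w=11 (creates cycle)
  Skip (2,7) w=13 (creates cycle)
  Skip (1,7) w=14 (creates cycle)
  Skip (1,6) w=14 (creates cycle)
  Skip (2,5) w=15 (creates cycle)
  Skip (6,8) w=15 (creates cycle)
MST weight = 41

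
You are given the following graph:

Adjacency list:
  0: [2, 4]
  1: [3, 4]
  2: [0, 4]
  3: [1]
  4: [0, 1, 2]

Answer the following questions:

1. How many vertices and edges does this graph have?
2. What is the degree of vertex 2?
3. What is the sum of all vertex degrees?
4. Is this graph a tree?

Count: 5 vertices, 5 edges.
Vertex 2 has neighbors [0, 4], degree = 2.
Handshaking lemma: 2 * 5 = 10.
A tree on 5 vertices has 4 edges. This graph has 5 edges (1 extra). Not a tree.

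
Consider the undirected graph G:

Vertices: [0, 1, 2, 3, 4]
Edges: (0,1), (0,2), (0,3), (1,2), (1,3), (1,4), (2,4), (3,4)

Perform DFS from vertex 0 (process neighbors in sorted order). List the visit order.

DFS from vertex 0 (neighbors processed in ascending order):
Visit order: 0, 1, 2, 4, 3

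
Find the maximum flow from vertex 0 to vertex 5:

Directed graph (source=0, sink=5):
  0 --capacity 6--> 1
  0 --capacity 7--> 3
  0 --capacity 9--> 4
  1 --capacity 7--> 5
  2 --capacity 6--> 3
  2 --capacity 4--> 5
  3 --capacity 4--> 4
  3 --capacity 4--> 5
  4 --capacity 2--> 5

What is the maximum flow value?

Computing max flow:
  Flow on (0->1): 6/6
  Flow on (0->3): 4/7
  Flow on (0->4): 2/9
  Flow on (1->5): 6/7
  Flow on (3->5): 4/4
  Flow on (4->5): 2/2
Maximum flow = 12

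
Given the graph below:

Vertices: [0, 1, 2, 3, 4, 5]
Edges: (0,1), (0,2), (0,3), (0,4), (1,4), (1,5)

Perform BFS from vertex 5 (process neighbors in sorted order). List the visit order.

BFS from vertex 5 (neighbors processed in ascending order):
Visit order: 5, 1, 0, 4, 2, 3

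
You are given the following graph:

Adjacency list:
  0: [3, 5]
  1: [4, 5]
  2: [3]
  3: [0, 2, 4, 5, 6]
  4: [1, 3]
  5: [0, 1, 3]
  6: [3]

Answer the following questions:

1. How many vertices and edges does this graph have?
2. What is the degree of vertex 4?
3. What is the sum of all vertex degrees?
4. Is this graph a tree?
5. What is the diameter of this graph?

Count: 7 vertices, 8 edges.
Vertex 4 has neighbors [1, 3], degree = 2.
Handshaking lemma: 2 * 8 = 16.
A tree on 7 vertices has 6 edges. This graph has 8 edges (2 extra). Not a tree.
Diameter (longest shortest path) = 3.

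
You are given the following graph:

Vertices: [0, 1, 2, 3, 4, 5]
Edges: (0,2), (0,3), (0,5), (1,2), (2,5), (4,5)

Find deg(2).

Vertex 2 has neighbors [0, 1, 5], so deg(2) = 3.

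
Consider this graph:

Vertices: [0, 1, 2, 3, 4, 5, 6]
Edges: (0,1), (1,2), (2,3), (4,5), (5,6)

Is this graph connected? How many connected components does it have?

Checking connectivity: the graph has 2 connected component(s).
Components: [[0, 1, 2, 3], [4, 5, 6]]. The graph is NOT connected.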